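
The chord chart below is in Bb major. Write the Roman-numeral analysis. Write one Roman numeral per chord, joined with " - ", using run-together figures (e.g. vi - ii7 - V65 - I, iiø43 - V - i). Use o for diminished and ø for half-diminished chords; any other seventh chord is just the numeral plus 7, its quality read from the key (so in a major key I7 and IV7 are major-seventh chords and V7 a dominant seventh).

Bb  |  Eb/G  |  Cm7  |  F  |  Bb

I - IV6 - ii7 - V - I

Bb: root Bb is the tonic; major triad there is I.
Eb/G: major triad on Eb = scale degree 4 → IV6.
Cm7: root C is the supertonic; minor seventh chord there is ii7.
F has root F, degree 5 in Bb major, so V.
Bb: major triad on Bb = scale degree 1 → I.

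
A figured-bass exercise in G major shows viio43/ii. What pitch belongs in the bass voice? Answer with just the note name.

The applied chord viio43/ii is rooted on G#: G#-B-D-F.
The figure 43 means second inversion — the fifth is in the bass.

D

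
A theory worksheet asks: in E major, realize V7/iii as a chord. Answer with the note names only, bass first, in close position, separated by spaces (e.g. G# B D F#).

D# F## A# C#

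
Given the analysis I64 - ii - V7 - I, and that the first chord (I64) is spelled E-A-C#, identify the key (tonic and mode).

A major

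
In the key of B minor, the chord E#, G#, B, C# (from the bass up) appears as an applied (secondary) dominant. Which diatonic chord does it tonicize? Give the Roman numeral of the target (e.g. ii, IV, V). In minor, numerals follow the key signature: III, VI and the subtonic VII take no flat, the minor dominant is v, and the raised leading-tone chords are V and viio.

V

The chord is a dominant seventh chord on C#.
A dominant resolves down a perfect fifth: C# → F#. In B minor, F# is scale degree 5, i.e. V.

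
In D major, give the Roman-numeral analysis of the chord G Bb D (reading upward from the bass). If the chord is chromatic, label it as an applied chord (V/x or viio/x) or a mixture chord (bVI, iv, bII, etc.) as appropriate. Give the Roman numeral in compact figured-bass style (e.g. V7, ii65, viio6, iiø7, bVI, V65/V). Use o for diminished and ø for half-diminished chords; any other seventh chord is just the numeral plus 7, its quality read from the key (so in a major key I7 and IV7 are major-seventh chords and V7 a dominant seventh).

iv

The pitches G-Bb-D form a minor triad rooted on G.
G is the fourth degree of D major. This is the minor subdominant, borrowed from the parallel minor.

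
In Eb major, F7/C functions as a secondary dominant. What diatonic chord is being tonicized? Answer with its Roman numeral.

V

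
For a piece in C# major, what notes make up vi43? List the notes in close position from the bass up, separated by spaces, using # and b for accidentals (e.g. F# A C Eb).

The numeral's case and figure indicate a minor seventh chord. In C# major its root, the sixth degree, is A#.
Stacking thirds from A# gives A#-C#-E#-G#.
With the 43 figure the chord is in second inversion; from the bass E# upward in close position it reads E#-G#-A#-C#.

E# G# A# C#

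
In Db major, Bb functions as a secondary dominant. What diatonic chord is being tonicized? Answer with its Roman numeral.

The chord is a major triad on Bb.
A dominant resolves down a perfect fifth: Bb → Eb. In Db major, Eb is scale degree 2, i.e. ii.

ii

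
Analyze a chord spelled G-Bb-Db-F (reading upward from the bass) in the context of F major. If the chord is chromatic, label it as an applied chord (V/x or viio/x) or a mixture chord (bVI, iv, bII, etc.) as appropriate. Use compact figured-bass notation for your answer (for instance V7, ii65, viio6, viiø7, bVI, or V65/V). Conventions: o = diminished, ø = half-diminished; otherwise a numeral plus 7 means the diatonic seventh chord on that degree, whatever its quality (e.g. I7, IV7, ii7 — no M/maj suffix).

The pitches G-Bb-Db-F form a half-diminished seventh chord rooted on G.
G is the second degree of F major. This is the half-diminished supertonic seventh, borrowed from the parallel minor.

iiø7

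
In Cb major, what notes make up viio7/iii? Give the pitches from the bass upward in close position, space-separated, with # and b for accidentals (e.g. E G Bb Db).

D F Ab Cb

viio7/iii is a secondary leading-tone chord. The target iii is Eb in Cb major; the applied chord is rooted a semitone below, on D.
Building a fully diminished seventh chord on D gives D-F-Ab-Cb.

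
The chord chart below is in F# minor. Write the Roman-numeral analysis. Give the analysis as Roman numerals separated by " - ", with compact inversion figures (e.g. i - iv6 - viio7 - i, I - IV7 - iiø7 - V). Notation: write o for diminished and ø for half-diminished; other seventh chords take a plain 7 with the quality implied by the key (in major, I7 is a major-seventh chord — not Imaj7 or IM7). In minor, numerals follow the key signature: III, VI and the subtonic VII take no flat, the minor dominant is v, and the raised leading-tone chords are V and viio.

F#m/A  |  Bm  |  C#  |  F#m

i6 - iv - V - i

F#m/A has root F#, degree 1 in F# minor, so i6.
Bm: minor triad on B = scale degree 4 → iv.
C# has root C#, degree 5 in F# minor, so V.
F#m: minor triad on F# = scale degree 1 → i.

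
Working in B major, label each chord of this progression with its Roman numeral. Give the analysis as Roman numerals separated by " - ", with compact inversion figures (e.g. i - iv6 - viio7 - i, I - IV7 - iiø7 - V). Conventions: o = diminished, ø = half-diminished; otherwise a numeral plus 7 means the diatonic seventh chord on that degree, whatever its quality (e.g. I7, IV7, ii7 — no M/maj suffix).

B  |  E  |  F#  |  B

I - IV - V - I

B: root B is the tonic; major triad there is I.
E has root E, degree 4 in B major, so IV.
F# has root F#, degree 5 in B major, so V.
B: major triad on B = scale degree 1 → I.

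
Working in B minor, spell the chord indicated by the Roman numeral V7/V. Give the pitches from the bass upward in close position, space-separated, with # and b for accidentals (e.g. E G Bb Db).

The slash means an applied dominant: we want the dominant of V. In B minor, V is F# major, and its dominant is built on C#.
Building a dominant seventh chord on C# gives C#-E#-G#-B.

C# E# G# B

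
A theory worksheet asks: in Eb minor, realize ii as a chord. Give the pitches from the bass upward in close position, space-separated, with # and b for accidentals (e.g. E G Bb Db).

F Ab C

Scale degree 2 in Eb minor is F; here the chord built on it is altered to a minor triad. ii is the minor supertonic, borrowed from the parallel major (the Dorian ii).
So the chord is F-Ab-C, a minor triad.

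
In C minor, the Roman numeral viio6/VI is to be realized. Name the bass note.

The applied chord viio6/VI is rooted on G: G-Bb-Db.
The figure 6 means first inversion — the third is in the bass.

Bb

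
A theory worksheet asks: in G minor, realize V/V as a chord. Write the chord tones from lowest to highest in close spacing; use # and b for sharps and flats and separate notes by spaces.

V/V is a secondary dominant — the dominant triad of V. V in G minor is D, so the applied chord's root is A, a perfect fifth above.
Building a major triad on A gives A-C#-E.

A C# E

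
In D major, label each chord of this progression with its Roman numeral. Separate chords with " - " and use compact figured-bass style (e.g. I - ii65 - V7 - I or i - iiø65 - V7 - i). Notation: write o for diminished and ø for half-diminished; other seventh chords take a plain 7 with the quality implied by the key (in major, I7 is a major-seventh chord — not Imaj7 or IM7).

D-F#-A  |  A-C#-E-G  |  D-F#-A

D-F#-A: root D is the tonic; major triad there is I.
A-C#-E-G: dominant seventh chord on A = scale degree 5 → V7.
D-F#-A: root D is the tonic; major triad there is I.

I - V7 - I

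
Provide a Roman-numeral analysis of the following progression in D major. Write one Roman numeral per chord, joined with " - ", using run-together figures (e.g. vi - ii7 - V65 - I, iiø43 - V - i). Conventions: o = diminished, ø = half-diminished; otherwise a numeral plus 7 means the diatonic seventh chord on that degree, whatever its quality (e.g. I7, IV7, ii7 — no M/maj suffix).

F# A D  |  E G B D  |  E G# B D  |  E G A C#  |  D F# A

I6 - ii7 - V7/V - V43 - I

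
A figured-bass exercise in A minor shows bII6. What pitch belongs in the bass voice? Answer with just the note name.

D

bII in A minor has root Bb; the chord is Bb-D-F.
The figure 6 means first inversion — the third is in the bass.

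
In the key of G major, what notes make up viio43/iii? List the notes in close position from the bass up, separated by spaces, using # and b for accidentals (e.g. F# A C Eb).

E G A# C#

viio43/iii is a secondary leading-tone chord. The target iii is B in G major; the applied chord is rooted a semitone below, on A#.
Building a fully diminished seventh chord on A# gives A#-C#-E-G.
With the 43 figure the chord is in second inversion; from the bass E upward in close position it reads E-G-A#-C#.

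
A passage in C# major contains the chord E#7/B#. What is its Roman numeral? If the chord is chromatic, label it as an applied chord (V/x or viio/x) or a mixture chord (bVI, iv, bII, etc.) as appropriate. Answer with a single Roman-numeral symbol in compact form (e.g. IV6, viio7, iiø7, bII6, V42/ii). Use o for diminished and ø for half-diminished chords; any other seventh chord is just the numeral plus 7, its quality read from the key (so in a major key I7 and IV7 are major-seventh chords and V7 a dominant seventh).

V43/vi

The pitches E#-G##-B#-D# form a dominant seventh chord rooted on E#.
E# is not a diatonic chord root with this quality in C# major, but it lies a perfect fifth above A# (vi), so the chord functions as an applied dominant of vi.
With B# in the bass the chord is in second inversion, so the figured bass is 43.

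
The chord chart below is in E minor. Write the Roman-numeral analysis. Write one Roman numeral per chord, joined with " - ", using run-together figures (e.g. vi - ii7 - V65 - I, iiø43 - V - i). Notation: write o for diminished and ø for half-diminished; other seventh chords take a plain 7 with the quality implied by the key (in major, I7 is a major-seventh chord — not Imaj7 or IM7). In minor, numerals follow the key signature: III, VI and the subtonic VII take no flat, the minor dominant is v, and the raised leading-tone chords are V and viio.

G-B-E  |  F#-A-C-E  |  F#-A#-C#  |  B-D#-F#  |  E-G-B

G-B-E has root E, degree 1 in E minor, so i6.
F#-A-C-E: root F# is the supertonic; half-diminished seventh chord there is iiø7.
F#-A#-C# is the secondary dominant of V (major triad on F#): V/V.
B-D#-F#: major triad on B = scale degree 5 → V.
E-G-B: root E is the tonic; minor triad there is i.

i6 - iiø7 - V/V - V - i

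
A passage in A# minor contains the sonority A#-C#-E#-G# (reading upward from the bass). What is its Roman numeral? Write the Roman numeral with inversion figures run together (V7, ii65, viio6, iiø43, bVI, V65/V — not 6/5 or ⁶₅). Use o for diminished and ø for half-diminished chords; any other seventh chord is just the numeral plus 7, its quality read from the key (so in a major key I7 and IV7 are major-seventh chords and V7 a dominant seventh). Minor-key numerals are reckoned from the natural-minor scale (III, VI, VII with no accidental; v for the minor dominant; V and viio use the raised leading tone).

Stacked in thirds the chord is A#-C#-E#-G#: a minor seventh chord on A#.
In A# minor, A# is the tonic; the diatonic minor seventh chord there is i7.

i7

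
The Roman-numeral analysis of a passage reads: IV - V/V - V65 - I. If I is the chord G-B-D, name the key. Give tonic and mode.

G major

The anchor chord is a major triad on G, labeled I.
If G is scale degree 1 and the mode makes that degree carry a major triad, the tonic is G and the mode is major.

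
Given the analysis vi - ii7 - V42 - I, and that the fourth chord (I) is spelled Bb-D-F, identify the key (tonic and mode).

I is given as Bb-D-F — a major triad with root Bb.
If Bb is scale degree 1 and the mode makes that degree carry a major triad, the tonic is Bb and the mode is major.

Bb major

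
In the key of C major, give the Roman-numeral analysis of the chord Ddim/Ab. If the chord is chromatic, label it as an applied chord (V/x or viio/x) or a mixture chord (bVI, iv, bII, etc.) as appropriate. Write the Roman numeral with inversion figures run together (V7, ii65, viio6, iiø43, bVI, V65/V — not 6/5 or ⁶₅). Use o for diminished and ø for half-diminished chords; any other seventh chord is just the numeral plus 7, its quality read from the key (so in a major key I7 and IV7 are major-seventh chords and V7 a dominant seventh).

iio64

The pitches D-F-Ab form a diminished triad rooted on D.
D is the second degree of C major. This is the diminished supertonic triad, borrowed from the parallel minor.
With Ab in the bass the chord is in second inversion, so the figured bass is 64.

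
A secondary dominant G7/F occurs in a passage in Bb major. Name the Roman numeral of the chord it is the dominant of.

ii

The chord is a dominant seventh chord on G.
A dominant resolves down a perfect fifth: G → C. In Bb major, C is scale degree 2, i.e. ii.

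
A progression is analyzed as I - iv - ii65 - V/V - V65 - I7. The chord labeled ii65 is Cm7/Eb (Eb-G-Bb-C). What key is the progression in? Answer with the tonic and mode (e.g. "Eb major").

Bb major

The chord Cm7/Eb is a minor seventh chord rooted on C; its label is ii65.
ii65 on C implies C is the supertonic; that puts the tonic at Bb, and the lowercase numeral fits major mode.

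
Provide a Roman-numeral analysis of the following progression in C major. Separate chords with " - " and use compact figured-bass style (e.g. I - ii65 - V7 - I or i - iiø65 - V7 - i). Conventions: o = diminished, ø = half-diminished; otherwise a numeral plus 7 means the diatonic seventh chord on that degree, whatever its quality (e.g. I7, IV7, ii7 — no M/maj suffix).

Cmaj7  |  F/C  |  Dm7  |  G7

Cmaj7: root C is the tonic; major seventh chord there is I7.
F/C has root F, degree 4 in C major, so IV64.
Dm7: root D is the supertonic; minor seventh chord there is ii7.
G7: dominant seventh chord on G = scale degree 5 → V7.

I7 - IV64 - ii7 - V7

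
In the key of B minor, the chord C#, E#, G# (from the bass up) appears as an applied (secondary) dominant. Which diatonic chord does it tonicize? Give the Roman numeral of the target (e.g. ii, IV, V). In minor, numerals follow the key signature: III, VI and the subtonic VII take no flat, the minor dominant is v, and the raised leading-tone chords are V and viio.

V

The chord is a major triad on C#.
A dominant resolves down a perfect fifth: C# → F#. In B minor, F# is scale degree 5, i.e. V.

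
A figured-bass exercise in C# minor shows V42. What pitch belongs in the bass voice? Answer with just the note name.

F#

V in C# minor has root G#; the chord is G#-B#-D#-F#.
The figure 42 means third inversion — the seventh is in the bass.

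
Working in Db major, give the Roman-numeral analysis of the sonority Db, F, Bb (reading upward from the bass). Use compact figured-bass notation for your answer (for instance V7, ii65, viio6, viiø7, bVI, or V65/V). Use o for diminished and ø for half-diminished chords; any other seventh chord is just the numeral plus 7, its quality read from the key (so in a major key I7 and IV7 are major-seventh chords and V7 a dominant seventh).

vi6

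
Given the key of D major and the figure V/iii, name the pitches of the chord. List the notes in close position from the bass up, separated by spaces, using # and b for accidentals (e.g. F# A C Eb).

C# E# G#

V/iii is a secondary dominant — the dominant triad of iii. iii in D major is F#, so the applied chord's root is C#, a perfect fifth above.
Building a major triad on C# gives C#-E#-G#.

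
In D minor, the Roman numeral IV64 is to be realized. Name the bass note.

D

IV in D minor has root G; the chord is G-B-D.
The figure 64 means second inversion — the fifth is in the bass.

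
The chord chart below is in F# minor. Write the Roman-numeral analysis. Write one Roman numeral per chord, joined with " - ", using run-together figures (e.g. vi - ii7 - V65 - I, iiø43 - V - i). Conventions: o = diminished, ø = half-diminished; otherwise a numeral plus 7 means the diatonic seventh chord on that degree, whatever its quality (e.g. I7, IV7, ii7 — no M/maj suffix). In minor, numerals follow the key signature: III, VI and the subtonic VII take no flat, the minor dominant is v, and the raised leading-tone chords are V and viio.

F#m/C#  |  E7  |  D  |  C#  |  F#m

i64 - VII7 - VI - V - i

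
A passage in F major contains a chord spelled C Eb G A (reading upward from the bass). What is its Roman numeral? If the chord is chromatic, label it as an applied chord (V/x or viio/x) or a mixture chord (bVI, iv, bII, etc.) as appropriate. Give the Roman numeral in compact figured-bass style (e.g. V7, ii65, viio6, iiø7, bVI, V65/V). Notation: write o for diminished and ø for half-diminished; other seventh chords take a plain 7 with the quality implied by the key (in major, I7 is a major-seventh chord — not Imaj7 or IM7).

viiø65/IV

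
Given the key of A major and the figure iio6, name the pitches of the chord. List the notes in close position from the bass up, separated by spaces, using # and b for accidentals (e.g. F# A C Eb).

D F B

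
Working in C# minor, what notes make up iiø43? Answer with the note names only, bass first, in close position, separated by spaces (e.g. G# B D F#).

A C# D# F#

The numeral's case and figure indicate a half-diminished seventh chord. In C# minor its root, scale degree 2, is D#.
That chord is spelled D#-F#-A-C#.
With the 43 figure the chord is in second inversion; from the bass A upward in close position it reads A-C#-D#-F#.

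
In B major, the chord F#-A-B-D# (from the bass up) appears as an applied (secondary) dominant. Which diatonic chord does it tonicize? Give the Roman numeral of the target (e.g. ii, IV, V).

The chord is a dominant seventh chord on B.
A dominant resolves down a perfect fifth: B → E. In B major, E is scale degree 4, i.e. IV.

IV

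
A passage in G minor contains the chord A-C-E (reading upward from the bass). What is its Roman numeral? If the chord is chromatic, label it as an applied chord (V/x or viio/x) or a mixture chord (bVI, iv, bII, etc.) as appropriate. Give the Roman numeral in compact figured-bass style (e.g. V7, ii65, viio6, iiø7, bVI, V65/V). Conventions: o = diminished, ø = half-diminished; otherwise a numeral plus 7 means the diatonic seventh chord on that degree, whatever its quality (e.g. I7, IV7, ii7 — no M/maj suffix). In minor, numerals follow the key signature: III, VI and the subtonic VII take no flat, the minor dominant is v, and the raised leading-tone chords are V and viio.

The pitches A-C-E form a minor triad rooted on A.
A is the second degree of G minor. This is the minor supertonic, borrowed from the parallel major (the Dorian ii).

ii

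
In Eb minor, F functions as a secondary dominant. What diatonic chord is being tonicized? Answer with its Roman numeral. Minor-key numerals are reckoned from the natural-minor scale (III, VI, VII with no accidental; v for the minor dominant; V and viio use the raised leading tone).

V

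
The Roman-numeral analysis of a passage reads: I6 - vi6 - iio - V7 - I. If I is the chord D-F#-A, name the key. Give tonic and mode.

D major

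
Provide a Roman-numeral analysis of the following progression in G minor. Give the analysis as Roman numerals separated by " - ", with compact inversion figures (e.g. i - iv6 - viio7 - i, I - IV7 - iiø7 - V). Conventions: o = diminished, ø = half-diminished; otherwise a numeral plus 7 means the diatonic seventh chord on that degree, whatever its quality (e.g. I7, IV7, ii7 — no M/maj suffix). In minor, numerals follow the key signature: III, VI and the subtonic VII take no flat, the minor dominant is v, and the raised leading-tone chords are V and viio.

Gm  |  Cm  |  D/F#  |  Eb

i - iv - V6 - VI

Gm: minor triad on G = scale degree 1 → i.
Cm: root C is the subdominant; minor triad there is iv.
D/F#: major triad on D = scale degree 5 → V6.
Eb has root Eb, degree 6 in G minor, so VI.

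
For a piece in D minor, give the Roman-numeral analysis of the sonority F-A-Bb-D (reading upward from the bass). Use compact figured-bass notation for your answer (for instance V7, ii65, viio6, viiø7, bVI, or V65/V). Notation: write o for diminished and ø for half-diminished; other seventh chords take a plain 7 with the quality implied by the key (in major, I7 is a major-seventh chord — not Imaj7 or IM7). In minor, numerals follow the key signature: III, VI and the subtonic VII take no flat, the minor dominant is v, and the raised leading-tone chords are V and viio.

VI43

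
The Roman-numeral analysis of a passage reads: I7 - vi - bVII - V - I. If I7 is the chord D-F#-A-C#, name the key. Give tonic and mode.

D major

The chord Dmaj7 is a major seventh chord rooted on D; its label is I7.
If D is scale degree 1 and the mode makes that degree carry a major seventh chord, the tonic is D and the mode is major.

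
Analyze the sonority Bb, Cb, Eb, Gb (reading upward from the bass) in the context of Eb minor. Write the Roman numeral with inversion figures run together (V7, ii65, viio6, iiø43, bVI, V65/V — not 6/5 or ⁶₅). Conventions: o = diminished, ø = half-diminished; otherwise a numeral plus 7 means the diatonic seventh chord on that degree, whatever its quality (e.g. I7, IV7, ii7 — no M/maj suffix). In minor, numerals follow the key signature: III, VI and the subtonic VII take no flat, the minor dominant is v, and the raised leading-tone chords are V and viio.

The pitches Cb-Eb-Gb-Bb form a major seventh chord rooted on Cb.
Cb is scale degree 6 in Eb minor, and a major seventh chord on that degree is written VI7.
With Bb in the bass the chord is in third inversion, so the figured bass is 42.

VI42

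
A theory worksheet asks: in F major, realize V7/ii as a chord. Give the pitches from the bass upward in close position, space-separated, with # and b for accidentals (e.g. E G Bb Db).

D F# A C

V7/ii is a secondary dominant — the dominant seventh of ii. ii in F major is G, so the applied chord's root is D, a perfect fifth above.
Building a dominant seventh chord on D gives D-F#-A-C.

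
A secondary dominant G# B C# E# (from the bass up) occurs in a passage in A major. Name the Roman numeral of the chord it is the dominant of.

The chord is a dominant seventh chord on C#.
A dominant resolves down a perfect fifth: C# → F#. In A major, F# is scale degree 6, i.e. vi.

vi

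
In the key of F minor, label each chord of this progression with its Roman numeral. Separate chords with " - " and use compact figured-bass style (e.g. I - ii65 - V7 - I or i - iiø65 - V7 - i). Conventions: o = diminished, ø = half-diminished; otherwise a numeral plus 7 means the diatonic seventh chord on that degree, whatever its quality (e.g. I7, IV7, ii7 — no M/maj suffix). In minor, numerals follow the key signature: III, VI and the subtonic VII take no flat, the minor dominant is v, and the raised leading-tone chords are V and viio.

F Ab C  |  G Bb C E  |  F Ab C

i - V43 - i

F-Ab-C: root F is the tonic; minor triad there is i.
G-Bb-C-E: dominant seventh chord on C = scale degree 5 → V43.
F-Ab-C: root F is the tonic; minor triad there is i.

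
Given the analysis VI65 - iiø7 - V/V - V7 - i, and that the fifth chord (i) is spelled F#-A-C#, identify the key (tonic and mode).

F# minor

i is given as F#-A-C# — a minor triad with root F#.
If F# is scale degree 1 and the mode makes that degree carry a minor triad, the tonic is F# and the mode is minor.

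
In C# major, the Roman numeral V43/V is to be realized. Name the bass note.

The applied chord V43/V is rooted on D#: D#-F##-A#-C#.
The figure 43 means second inversion — the fifth is in the bass.

A#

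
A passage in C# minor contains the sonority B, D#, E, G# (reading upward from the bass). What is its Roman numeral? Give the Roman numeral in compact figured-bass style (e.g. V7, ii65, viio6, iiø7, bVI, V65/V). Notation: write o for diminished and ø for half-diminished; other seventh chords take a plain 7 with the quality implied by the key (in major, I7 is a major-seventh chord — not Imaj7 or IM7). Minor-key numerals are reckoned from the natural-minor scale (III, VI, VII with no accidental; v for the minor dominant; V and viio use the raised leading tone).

III43

The pitches E-G#-B-D# form a major seventh chord rooted on E.
E is scale degree 3 in C# minor, and a major seventh chord on that degree is written III7.
With B in the bass the chord is in second inversion, so the figured bass is 43.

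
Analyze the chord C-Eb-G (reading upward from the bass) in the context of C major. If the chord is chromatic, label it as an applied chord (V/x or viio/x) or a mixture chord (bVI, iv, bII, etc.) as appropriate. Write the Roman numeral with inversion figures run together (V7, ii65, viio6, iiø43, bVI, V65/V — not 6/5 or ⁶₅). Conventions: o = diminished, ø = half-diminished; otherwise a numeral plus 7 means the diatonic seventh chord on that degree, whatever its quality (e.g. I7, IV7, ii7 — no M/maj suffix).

Stacked in thirds the chord is C-Eb-G: a minor triad on C.
C is the first degree of C major. This is the minor tonic, borrowed from the parallel minor.

i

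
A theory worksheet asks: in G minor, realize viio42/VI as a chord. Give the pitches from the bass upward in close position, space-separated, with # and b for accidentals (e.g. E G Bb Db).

Cb D F Ab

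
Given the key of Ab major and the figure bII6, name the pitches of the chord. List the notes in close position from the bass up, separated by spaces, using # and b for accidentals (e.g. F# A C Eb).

Scale degree 2 in Ab major is Bb; lowering it a half step gives Bbb. bII6 is the Neapolitan sixth — a major triad on the lowered second degree, here in its customary first inversion.
So the chord is Bbb-Db-Fb, a major triad.
The figured bass 6 indicates first inversion, placing the third (Db) in the bass: Db-Fb-Bbb.

Db Fb Bbb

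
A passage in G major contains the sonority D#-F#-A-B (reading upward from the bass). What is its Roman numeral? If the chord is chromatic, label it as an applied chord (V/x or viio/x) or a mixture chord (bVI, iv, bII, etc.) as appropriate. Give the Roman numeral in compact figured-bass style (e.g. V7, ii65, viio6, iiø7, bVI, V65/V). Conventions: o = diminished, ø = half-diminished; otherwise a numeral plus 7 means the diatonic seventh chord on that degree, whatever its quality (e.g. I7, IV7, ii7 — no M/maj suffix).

The pitches B-D#-F#-A form a dominant seventh chord rooted on B.
B is not a diatonic chord root with this quality in G major, but it lies a perfect fifth above E (vi), so the chord functions as an applied dominant of vi.
With D# in the bass the chord is in first inversion, so the figured bass is 65.

V65/vi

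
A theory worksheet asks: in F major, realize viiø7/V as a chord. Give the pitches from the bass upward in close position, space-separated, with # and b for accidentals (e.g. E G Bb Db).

viiø7/V is a secondary leading-tone chord. The target V is C in F major; the applied chord is rooted a semitone below, on B.
Building a half-diminished seventh chord on B gives B-D-F-A.

B D F A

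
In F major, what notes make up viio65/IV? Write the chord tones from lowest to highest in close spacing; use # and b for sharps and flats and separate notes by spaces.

C Eb Gb A

viio65/IV is a secondary leading-tone chord. The target IV is Bb in F major; the applied chord is rooted a semitone below, on A.
Building a fully diminished seventh chord on A gives A-C-Eb-Gb.
The figured bass 65 indicates first inversion, placing the third (C) in the bass: C-Eb-Gb-A.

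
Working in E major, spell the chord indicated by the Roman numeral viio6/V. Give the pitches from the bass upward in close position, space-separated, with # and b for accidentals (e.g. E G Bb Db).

C# E A#

viio6/V is a secondary leading-tone chord. The target V is B in E major; the applied chord is rooted a semitone below, on A#.
Building a diminished triad on A# gives A#-C#-E.
The figured bass 6 indicates first inversion, placing the third (C#) in the bass: C#-E-A#.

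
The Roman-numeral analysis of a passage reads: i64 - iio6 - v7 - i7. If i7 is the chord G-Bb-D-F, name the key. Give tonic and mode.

G minor

The chord Gm7 is a minor seventh chord rooted on G; its label is i7.
If G is scale degree 1 and the mode makes that degree carry a minor seventh chord, the tonic is G and the mode is minor.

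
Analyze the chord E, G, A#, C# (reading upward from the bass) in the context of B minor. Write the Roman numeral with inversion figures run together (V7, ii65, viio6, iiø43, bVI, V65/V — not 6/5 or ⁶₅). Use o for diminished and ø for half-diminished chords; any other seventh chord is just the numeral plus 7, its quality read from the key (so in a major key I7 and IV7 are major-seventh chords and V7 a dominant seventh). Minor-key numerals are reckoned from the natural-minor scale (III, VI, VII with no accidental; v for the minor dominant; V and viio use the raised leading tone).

Stacked in thirds the chord is A#-C#-E-G: a fully diminished seventh chord on A#.
A# is scale degree 7 in B minor, and a fully diminished seventh chord on that degree is written viio7.
With E in the bass the chord is in second inversion, so the figured bass is 43.

viio43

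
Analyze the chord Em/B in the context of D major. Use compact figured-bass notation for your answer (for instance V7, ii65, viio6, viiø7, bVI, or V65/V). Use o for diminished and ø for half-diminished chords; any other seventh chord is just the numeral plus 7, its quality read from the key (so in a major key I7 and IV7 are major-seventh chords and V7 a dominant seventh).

The pitches E-G-B form a minor triad rooted on E.
In D major, E is the supertonic; the diatonic minor triad there is ii.
With B in the bass the chord is in second inversion, so the figured bass is 64.

ii64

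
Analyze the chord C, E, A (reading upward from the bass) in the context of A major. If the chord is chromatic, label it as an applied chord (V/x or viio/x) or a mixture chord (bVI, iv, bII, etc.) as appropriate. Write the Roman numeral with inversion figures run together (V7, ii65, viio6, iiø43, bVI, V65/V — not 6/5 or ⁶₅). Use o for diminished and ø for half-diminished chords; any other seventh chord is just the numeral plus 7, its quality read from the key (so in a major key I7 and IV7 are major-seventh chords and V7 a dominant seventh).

i6

Stacked in thirds the chord is A-C-E: a minor triad on A.
A is the first degree of A major. This is the minor tonic, borrowed from the parallel minor.
With C in the bass the chord is in first inversion, so the figured bass is 6.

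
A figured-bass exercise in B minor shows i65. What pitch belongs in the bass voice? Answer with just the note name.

i in B minor has root B; the chord is B-D-F#-A.
The figure 65 means first inversion — the third is in the bass.

D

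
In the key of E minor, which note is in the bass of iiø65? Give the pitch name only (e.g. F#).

iiø in E minor has root F#; the chord is F#-A-C-E.
The figure 65 means first inversion — the third is in the bass.

A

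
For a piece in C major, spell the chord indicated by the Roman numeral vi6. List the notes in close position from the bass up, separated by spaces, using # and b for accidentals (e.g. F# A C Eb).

The numeral's case and figure indicate a minor triad. In C major its root, the submediant, is A.
Stacking thirds from A gives A-C-E.
With the 6 figure the chord is in first inversion; from the bass C upward in close position it reads C-E-A.

C E A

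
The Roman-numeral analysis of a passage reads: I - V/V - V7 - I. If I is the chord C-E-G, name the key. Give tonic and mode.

The chord C is a major triad rooted on C; its label is I.
If C is scale degree 1 and the mode makes that degree carry a major triad, the tonic is C and the mode is major.

C major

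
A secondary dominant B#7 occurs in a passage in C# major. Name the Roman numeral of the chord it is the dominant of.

The chord is a dominant seventh chord on B#.
A dominant resolves down a perfect fifth: B# → E#. In C# major, E# is scale degree 3, i.e. iii.

iii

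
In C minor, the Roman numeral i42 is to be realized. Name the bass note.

i in C minor has root C; the chord is C-Eb-G-Bb.
The figure 42 means third inversion — the seventh is in the bass.

Bb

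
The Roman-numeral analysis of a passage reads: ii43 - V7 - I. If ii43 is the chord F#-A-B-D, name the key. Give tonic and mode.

The chord Bm7/F# is a minor seventh chord rooted on B; its label is ii43.
ii43 on B implies B is the supertonic; that puts the tonic at A, and the lowercase numeral fits major mode.

A major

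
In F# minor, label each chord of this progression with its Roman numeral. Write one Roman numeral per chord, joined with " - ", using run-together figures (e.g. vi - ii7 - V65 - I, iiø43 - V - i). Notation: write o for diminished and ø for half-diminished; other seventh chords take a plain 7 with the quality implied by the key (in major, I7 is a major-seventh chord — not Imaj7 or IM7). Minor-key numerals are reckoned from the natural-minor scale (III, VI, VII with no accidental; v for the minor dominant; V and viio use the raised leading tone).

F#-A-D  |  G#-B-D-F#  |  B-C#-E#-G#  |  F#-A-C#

VI6 - iiø7 - V42 - i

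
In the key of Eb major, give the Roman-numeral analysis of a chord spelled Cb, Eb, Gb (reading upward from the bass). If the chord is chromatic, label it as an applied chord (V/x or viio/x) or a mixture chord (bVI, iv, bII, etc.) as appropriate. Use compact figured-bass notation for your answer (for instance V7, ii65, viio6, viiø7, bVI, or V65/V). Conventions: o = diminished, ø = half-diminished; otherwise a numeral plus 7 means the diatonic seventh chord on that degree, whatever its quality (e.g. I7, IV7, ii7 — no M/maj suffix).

bVI

The pitches Cb-Eb-Gb form a major triad rooted on Cb.
Cb is the lowered sixth degree of Eb major (diatonic 6 would be C). This is a major triad on the lowered sixth degree, borrowed from the parallel minor.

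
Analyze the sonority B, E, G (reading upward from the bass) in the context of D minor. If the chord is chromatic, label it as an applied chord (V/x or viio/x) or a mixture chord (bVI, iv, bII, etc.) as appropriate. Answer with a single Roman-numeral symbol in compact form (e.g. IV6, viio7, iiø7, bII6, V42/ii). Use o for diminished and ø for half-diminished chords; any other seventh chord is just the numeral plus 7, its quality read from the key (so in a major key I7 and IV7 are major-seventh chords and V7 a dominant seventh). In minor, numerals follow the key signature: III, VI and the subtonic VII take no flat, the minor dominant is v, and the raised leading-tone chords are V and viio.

Stacked in thirds the chord is E-G-B: a minor triad on E.
E is the second degree of D minor. This is the minor supertonic, borrowed from the parallel major (the Dorian ii).
With B in the bass the chord is in second inversion, so the figured bass is 64.

ii64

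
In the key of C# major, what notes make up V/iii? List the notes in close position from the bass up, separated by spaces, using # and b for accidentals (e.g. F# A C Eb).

B# D## F##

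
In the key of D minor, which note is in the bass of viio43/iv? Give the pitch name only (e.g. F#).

The applied chord viio43/iv is rooted on F#: F#-A-C-Eb.
The figure 43 means second inversion — the fifth is in the bass.

C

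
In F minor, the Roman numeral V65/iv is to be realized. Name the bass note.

A

The applied chord V65/iv is rooted on F: F-A-C-Eb.
The figure 65 means first inversion — the third is in the bass.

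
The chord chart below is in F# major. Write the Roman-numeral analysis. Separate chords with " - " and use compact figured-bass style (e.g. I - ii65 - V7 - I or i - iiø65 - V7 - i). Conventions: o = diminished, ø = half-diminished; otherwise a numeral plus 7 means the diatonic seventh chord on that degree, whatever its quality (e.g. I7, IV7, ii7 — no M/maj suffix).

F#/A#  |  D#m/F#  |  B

I6 - vi6 - IV

F#/A#: root F# is the tonic; major triad there is I6.
D#m/F#: root D# is the submediant; minor triad there is vi6.
B: root B is the subdominant; major triad there is IV.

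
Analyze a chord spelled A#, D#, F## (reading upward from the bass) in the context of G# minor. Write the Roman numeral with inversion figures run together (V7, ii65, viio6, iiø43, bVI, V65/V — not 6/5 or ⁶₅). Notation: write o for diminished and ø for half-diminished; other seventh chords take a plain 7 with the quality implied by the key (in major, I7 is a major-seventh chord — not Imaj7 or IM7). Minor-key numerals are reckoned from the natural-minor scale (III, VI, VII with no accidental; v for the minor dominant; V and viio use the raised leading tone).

V64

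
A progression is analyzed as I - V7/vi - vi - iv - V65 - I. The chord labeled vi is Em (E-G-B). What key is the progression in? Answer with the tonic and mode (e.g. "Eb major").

The chord Em is a minor triad rooted on E; its label is vi.
Counting down 5 scale steps from E places the tonic on G; a minor triad on degree 6 is diatonic only in major.

G major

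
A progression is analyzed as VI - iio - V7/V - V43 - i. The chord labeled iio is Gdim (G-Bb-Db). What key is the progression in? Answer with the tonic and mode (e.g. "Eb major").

iio is given as G-Bb-Db — a diminished triad with root G.
If G is scale degree 2 and the mode makes that degree carry a diminished triad, the tonic is F and the mode is minor.

F minor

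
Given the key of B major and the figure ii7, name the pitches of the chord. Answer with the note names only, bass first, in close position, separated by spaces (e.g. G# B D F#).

C# E G# B

The numeral's case and figure indicate a minor seventh chord. In B major its root, the supertonic, is C#.
That chord is spelled C#-E-G#-B.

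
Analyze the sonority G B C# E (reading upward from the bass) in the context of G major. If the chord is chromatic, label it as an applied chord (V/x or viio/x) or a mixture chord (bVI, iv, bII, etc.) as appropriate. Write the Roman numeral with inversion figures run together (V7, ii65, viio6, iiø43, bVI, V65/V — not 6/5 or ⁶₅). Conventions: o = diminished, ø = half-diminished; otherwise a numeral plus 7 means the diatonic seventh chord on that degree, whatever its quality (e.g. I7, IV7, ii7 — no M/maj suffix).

viiø43/V

Stacked in thirds the chord is C#-E-G-B: a half-diminished seventh chord on C#.
C# sits a half step below D (V in G major); a diminished chord there is the applied leading-tone chord of V.
With G in the bass the chord is in second inversion, so the figured bass is 43.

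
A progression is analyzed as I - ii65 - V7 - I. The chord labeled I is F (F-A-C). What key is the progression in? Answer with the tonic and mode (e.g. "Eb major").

The anchor chord is a major triad on F, labeled I.
If F is scale degree 1 and the mode makes that degree carry a major triad, the tonic is F and the mode is major.

F major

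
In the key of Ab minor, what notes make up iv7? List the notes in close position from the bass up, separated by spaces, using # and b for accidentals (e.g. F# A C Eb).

Db Fb Ab Cb

In Ab minor, the fourth degree is Db, and the diatonic chord built there is a minor seventh chord.
That chord is spelled Db-Fb-Ab-Cb.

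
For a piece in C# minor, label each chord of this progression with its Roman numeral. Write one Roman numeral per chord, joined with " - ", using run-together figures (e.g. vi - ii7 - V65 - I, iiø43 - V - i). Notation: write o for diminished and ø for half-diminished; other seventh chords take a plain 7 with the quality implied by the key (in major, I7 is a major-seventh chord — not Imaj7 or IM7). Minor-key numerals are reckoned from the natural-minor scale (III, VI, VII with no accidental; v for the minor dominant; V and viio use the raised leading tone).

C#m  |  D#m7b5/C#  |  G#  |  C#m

C#m: root C# is the tonic; minor triad there is i.
D#m7b5/C#: root D# is the supertonic; half-diminished seventh chord there is iiø42.
G#: major triad on G# = scale degree 5 → V.
C#m: root C# is the tonic; minor triad there is i.

i - iiø42 - V - i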